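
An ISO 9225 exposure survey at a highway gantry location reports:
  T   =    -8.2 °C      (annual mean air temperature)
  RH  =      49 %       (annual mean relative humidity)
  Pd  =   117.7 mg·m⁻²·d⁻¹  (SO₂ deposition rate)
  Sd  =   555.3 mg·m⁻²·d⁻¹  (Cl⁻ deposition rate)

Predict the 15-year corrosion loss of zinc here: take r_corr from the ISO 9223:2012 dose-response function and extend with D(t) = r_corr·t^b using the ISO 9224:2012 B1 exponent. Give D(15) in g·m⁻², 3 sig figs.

D(15) = 62.9 g·m⁻²

zinc: T≤10 °C ⇒ hinge +0.038·(-8.2−10) = -0.6916
  Pd branch = 0.0129·Pd^0.44·e^(0.046·RH+f) = 0.5015 μm/a
  Sd branch = 0.0175·Sd^0.57·e^(0.008·RH+0.085·T) = 0.4731 μm/a
  r_corr = 0.5015 + 0.4731 = 0.9746 μm/a
Power-law: D(15) = r_corr · 15^0.813
  D(15) = 0.9746 × 15^0.813 = 0.9746 × 9.04 = 8.81 μm
  Mass loss = 8.81 μm × 7.14 g/cm³ = 62.91 g·m⁻²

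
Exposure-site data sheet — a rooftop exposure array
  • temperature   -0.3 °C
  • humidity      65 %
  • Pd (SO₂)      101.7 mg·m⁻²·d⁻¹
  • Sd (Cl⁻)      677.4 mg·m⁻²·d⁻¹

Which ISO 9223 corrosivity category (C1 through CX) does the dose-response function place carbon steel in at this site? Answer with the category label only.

carbon steel: T≤10 °C ⇒ hinge +0.150·(-0.3−10) = -1.5450
  SO₂ term: 1.77·101.7^0.52·exp(0.02·65-1.5450) = 15.32
  Cl⁻ term: 0.102·677.4^0.62·exp(0.033·65+0.04·-0.3) = 48.99
  sum: 15.32 + 48.99 → r_corr = 64.31 μm/a
64.3 μm/a falls in (50, 80] for carbon steel → category C4

C4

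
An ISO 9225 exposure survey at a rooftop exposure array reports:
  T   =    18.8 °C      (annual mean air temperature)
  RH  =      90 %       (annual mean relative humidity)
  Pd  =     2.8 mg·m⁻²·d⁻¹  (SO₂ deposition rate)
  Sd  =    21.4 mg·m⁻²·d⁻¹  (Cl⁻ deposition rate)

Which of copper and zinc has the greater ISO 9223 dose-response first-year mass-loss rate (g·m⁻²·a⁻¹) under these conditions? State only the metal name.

copper: T>10 °C ⇒ hinge -0.080·(18.8−10) = -0.7040
  sulphur-dioxide contribution → 0.6933 μm/a
  chloride contribution → 1.504 μm/a
  ⇒ r_corr(copper) = 2.197 μm/a
  mass loss = 2.197 μm/a × 8.96 g/cm³ = 19.68 g·m⁻²·a⁻¹
zinc: f(T) = -0.071·(T−10) [T>10 °C] = -0.6248
  sulphur-dioxide contribution → 0.6823 μm/a
  chloride contribution → 1.019 μm/a
  total first-year rate 1.701 μm/a
  mass loss = 1.701 μm/a × 7.14 g/cm³ = 12.15 g·m⁻²·a⁻¹
Ordering by g·m⁻²·a⁻¹: copper (19.7) > zinc (12.1)

copper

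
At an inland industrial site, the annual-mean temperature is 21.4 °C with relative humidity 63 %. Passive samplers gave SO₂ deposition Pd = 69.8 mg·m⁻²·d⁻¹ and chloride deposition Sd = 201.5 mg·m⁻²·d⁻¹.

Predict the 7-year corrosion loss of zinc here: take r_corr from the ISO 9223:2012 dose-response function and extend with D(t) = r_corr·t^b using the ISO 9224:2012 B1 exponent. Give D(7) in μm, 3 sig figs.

zinc: temperature factor f = -0.071·(11.4) = -0.8094
  sulphur-dioxide contribution → 0.6745 μm/a
  chloride contribution → 3.676 μm/a
  total first-year rate 4.35 μm/a
Power-law: D(7) = r_corr · 7^0.813
  D(7) = 4.35 × 7^0.813 = 4.35 × 4.865 = 21.16 μm

D(7) = 21.2 μm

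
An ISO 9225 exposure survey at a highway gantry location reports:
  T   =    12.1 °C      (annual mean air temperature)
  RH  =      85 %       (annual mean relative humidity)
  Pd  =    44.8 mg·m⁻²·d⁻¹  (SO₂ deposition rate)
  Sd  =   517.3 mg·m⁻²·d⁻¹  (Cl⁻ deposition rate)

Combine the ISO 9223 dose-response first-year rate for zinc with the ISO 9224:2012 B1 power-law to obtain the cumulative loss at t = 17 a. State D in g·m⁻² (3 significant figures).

D(17) = 454 g·m⁻²

zinc: f(T) = -0.071·(T−10) [T>10 °C] = -0.1491
  sulphur-dioxide contribution → 2.955 μm/a
  chloride contribution → 3.403 μm/a
  ⇒ r_corr(zinc) = 6.358 μm/a
Power-law: D(17) = r_corr · 17^0.813
  D(17) = 6.358 × 17^0.813 = 6.358 × 10.01 = 63.63 μm
  Mass loss = 63.63 μm × 7.14 g/cm³ = 454.3 g·m⁻²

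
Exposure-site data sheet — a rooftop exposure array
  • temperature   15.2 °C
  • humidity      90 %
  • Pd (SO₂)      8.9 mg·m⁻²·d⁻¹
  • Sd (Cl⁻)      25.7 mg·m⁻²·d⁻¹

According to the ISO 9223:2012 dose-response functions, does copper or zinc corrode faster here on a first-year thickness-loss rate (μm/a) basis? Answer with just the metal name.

copper: f(T) = -0.080·(T−10) [T>10 °C] = -0.4160
  sulphur-dioxide contribution → 1.249 μm/a
  chloride contribution → 1.324 μm/a
  ⇒ r_corr(copper) = 2.573 μm/a
zinc: f(T) = -0.071·(T−10) [T>10 °C] = -0.3692
  sulphur-dioxide contribution → 1.465 μm/a
  chloride contribution → 0.8327 μm/a
  ⇒ r_corr(zinc) = 2.298 μm/a
Ordering by μm/a: copper (2.57) > zinc (2.3)

copper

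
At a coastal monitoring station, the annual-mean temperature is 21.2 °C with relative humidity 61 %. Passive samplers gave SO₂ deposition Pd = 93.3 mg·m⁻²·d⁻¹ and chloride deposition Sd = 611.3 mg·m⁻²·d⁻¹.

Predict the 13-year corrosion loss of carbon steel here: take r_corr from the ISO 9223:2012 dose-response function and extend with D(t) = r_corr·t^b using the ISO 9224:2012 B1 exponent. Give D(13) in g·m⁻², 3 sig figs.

carbon steel: T>10 °C ⇒ hinge -0.054·(21.2−10) = -0.6048
  SO₂ term: 1.77·93.3^0.52·exp(0.02·61-0.6048) = 34.63
  Cl⁻ term: 0.102·611.3^0.62·exp(0.033·61+0.04·21.2) = 95.19
  sum: 34.63 + 95.19 → r_corr = 129.8 μm/a
Long-term exponent b (ISO 9224 Table 2, B1) = 0.523
  D(13) = 129.8 × 13^0.523 = 129.8 × 3.825 = 496.5 μm
  Mass loss = 496.5 μm × 7.85 g/cm³ = 3898 g·m⁻²

D(13) = 3.90e+03 g·m⁻²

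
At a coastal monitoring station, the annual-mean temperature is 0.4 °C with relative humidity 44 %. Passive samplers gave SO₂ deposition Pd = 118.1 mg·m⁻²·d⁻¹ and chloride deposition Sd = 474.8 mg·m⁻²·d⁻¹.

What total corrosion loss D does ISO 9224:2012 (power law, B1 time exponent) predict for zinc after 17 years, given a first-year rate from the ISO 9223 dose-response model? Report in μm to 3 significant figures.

D(17) = 14.2 μm

zinc: T≤10 °C ⇒ hinge +0.038·(0.4−10) = -0.3648
  SO₂ term: 0.0129·118.1^0.44·exp(0.046·44-0.3648) = 0.5533
  Cl⁻ term: 0.0175·474.8^0.57·exp(0.008·44+0.085·0.4) = 0.8635
  r_corr = 0.5533 + 0.8635 = 1.417 μm/a
ISO 9224: D(t) = r_corr · t^b with b = 0.813 (zinc, B1)
  D(17) = 1.417 × 17^0.813 = 1.417 × 10.01 = 14.18 μm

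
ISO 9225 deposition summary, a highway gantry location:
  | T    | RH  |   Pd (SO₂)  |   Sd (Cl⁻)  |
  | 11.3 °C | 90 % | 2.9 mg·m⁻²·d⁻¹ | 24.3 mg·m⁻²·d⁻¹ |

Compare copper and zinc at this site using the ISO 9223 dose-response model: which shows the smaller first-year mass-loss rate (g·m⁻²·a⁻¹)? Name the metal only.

copper: temperature factor f = -0.080·(1.3) = -0.1040
  SO₂ term: 0.0053·2.9^0.26·exp(0.059·90-0.1040) = 1.275
  Sd branch = 0.01025·Sd^0.27·e^(0.036·RH+0.049·T) = 1.078 μm/a
  sum: 1.275 + 1.078 → r_corr = 2.352 μm/a
  mass loss = 2.352 μm/a × 8.96 g/cm³ = 21.08 g·m⁻²·a⁻¹
zinc: temperature factor f = -0.071·(1.3) = -0.0923
  SO₂ term: 0.0129·2.9^0.44·exp(0.046·90-0.0923) = 1.18
  Sd branch = 0.0175·Sd^0.57·e^(0.008·RH+0.085·T) = 0.579 μm/a
  sum: 1.18 + 0.579 → r_corr = 1.759 μm/a
  mass loss = 1.759 μm/a × 7.14 g/cm³ = 12.56 g·m⁻²·a⁻¹
Ordering by g·m⁻²·a⁻¹: copper (21.1) > zinc (12.6)

zinc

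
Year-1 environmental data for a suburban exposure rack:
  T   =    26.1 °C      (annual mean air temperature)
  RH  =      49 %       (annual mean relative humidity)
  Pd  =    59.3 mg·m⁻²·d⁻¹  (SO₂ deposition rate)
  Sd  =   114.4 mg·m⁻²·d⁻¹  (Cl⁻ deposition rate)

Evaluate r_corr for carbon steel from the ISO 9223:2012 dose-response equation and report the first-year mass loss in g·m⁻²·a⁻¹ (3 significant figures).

r_corr = 346 g·m⁻²·a⁻¹

carbon steel: T>10 °C ⇒ hinge -0.054·(26.1−10) = -0.8694
  SO₂ term: 1.77·59.3^0.52·exp(0.02·49-0.8694) = 16.52
  Cl⁻ term: 0.102·114.4^0.62·exp(0.033·49+0.04·26.1) = 27.57
  r_corr = 16.52 + 27.57 = 44.09 μm/a
Convert to mass loss: 44.09 μm/a × 7.85 g/cm³ = 346.1 g·m⁻²·a⁻¹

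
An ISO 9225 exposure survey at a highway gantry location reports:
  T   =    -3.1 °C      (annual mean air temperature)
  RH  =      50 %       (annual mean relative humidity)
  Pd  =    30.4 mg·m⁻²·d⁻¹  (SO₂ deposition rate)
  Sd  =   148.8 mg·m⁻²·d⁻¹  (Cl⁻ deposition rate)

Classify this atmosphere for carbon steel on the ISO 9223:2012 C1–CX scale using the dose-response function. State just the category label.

carbon steel: temperature factor f = +0.150·(-13.1) = -1.9650
  sulphur-dioxide contribution → 3.981 μm/a
  chloride contribution → 10.43 μm/a
  total first-year rate 14.41 μm/a
ISO 9223 Table 2 (carbon steel): 1.3 < 14.4 ≤ 25 μm/a ⇒ C2

C2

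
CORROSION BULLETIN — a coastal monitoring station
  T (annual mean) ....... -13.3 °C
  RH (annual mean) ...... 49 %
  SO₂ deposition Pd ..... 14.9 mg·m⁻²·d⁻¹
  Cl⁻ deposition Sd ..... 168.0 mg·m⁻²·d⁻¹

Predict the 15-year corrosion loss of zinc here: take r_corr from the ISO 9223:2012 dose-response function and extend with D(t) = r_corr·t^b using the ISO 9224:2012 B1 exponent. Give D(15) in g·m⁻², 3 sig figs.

D(15) = 20.8 g·m⁻²

zinc: f(T) = +0.038·(T−10) [T≤10 °C] = -0.8854
  SO₂ term: 0.0129·14.9^0.44·exp(0.046·49-0.8854) = 0.1664
  Sd branch = 0.0175·Sd^0.57·e^(0.008·RH+0.085·T) = 0.1551 μm/a
  sum: 0.1664 + 0.1551 → r_corr = 0.3216 μm/a
Power-law: D(15) = r_corr · 15^0.813
  D(15) = 0.3216 × 15^0.813 = 0.3216 × 9.04 = 2.907 μm
  Mass loss = 2.907 μm × 7.14 g/cm³ = 20.75 g·m⁻²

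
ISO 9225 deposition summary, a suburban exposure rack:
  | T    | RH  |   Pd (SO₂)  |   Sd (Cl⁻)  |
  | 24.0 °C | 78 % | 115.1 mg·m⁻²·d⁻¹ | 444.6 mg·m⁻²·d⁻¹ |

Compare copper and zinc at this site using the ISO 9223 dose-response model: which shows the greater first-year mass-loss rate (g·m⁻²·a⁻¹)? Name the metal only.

copper: T>10 °C ⇒ hinge -0.080·(24.0−10) = -1.1200
  Pd branch = 0.0053·Pd^0.26·e^(0.059·RH+f) = 0.5921 μm/a
  Cl⁻ term: 0.01025·444.6^0.27·exp(0.036·78+0.049·24.0) = 2.857
  sum: 0.5921 + 2.857 → r_corr = 3.449 μm/a
  mass loss = 3.449 μm/a × 8.96 g/cm³ = 30.9 g·m⁻²·a⁻¹
zinc: T>10 °C ⇒ hinge -0.071·(24.0−10) = -0.9940
  SO₂ term: 0.0129·115.1^0.44·exp(0.046·78-0.9940) = 1.393
  Cl⁻ term: 0.0175·444.6^0.57·exp(0.008·78+0.085·24.0) = 8.116
  sum: 1.393 + 8.116 → r_corr = 9.509 μm/a
  mass loss = 9.509 μm/a × 7.14 g/cm³ = 67.9 g·m⁻²·a⁻¹
Ordering by g·m⁻²·a⁻¹: zinc (67.9) > copper (30.9)

zinc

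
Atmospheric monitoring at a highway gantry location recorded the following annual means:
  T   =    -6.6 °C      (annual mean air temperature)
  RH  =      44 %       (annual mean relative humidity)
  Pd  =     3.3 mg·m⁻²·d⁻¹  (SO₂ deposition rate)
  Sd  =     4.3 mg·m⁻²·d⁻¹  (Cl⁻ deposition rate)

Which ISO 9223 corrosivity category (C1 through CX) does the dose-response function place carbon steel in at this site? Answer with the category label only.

carbon steel: temperature factor f = +0.150·(-16.6) = -2.4900
  SO₂ term: 1.77·3.3^0.52·exp(0.02·44-2.4900) = 0.6582
  Sd branch = 0.102·Sd^0.62·e^(0.033·RH+0.04·T) = 0.8266 μm/a
  sum: 0.6582 + 0.8266 → r_corr = 1.485 μm/a
1.48 μm/a falls in (1.3, 25] for carbon steel → category C2

C2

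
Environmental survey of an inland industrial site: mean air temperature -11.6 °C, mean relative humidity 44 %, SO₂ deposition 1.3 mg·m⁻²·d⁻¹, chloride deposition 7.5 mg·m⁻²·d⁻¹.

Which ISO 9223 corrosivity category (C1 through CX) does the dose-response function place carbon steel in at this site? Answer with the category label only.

carbon steel: temperature factor f = +0.150·(-21.6) = -3.2400
  sulphur-dioxide contribution → 0.1916 μm/a
  chloride contribution → 0.9555 μm/a
  total first-year rate 1.147 μm/a
ISO 9223 Table 2 (carbon steel): 0 < 1.15 ≤ 1.3 μm/a ⇒ C1

C1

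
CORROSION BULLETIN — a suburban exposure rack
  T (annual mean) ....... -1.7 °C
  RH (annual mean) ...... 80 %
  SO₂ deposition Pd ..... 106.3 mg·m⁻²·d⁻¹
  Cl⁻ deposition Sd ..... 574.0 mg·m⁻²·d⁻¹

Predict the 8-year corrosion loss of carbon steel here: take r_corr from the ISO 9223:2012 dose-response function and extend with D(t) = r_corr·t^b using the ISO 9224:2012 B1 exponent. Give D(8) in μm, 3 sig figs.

carbon steel: temperature factor f = +0.150·(-11.7) = -1.7550
  SO₂ term: 1.77·106.3^0.52·exp(0.02·80-1.7550) = 17.16
  Cl⁻ term: 0.102·574.0^0.62·exp(0.033·80+0.04·-1.7) = 68.57
  sum: 17.16 + 68.57 → r_corr = 85.73 μm/a
Power-law: D(8) = r_corr · 8^0.523
  D(8) = 85.73 × 8^0.523 = 85.73 × 2.967 = 254.4 μm

D(8) = 254 μm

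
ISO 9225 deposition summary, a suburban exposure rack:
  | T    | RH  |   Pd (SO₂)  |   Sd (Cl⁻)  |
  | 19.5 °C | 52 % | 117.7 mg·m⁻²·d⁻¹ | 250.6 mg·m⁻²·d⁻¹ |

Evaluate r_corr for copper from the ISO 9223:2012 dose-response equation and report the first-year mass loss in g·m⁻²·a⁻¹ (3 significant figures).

copper: temperature factor f = -0.080·(9.5) = -0.7600
  Pd branch = 0.0053·Pd^0.26·e^(0.059·RH+f) = 0.1841 μm/a
  Cl⁻ term: 0.01025·250.6^0.27·exp(0.036·52+0.049·19.5) = 0.7699
  sum: 0.1841 + 0.7699 → r_corr = 0.954 μm/a
Convert to mass loss: 0.954 μm/a × 8.96 g/cm³ = 8.547 g·m⁻²·a⁻¹

r_corr = 8.55 g·m⁻²·a⁻¹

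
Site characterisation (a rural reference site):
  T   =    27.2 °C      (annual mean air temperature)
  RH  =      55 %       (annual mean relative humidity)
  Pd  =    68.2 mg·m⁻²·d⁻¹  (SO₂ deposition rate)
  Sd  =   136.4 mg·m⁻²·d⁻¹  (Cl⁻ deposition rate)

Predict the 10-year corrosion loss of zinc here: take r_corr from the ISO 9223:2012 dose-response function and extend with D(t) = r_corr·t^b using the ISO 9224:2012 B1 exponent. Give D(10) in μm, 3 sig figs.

D(10) = 31.4 μm

zinc: f(T) = -0.071·(T−10) [T>10 °C] = -1.2212
  SO₂ term: 0.0129·68.2^0.44·exp(0.046·55-1.2212) = 0.3061
  Sd branch = 0.0175·Sd^0.57·e^(0.008·RH+0.085·T) = 4.519 μm/a
  sum: 0.3061 + 4.519 → r_corr = 4.825 μm/a
Power-law: D(10) = r_corr · 10^0.813
  D(10) = 4.825 × 10^0.813 = 4.825 × 6.501 = 31.37 μm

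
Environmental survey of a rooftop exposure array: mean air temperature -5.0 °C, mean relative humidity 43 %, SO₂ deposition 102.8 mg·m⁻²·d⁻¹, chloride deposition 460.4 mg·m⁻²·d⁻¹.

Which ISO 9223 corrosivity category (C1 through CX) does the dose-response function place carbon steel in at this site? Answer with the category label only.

carbon steel: T≤10 °C ⇒ hinge +0.150·(-5.0−10) = -2.2500
  sulphur-dioxide contribution → 4.904 μm/a
  chloride contribution → 15.46 μm/a
  ⇒ r_corr(carbon steel) = 20.36 μm/a
Category bounds: 1.3…25 μm/a bracket r_corr ⇒ C2

C2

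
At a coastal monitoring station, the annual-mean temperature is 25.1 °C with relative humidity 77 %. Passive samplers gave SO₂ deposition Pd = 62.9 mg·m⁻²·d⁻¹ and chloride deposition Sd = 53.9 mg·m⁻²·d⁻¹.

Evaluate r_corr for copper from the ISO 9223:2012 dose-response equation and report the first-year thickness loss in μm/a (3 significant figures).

copper: f(T) = -0.080·(T−10) [T>10 °C] = -1.2080
  Pd branch = 0.0053·Pd^0.26·e^(0.059·RH+f) = 0.4368 μm/a
  Cl⁻ term: 0.01025·53.9^0.27·exp(0.036·77+0.049·25.1) = 1.645
  r_corr = 0.4368 + 1.645 = 2.082 μm/a

r_corr = 2.08 μm/a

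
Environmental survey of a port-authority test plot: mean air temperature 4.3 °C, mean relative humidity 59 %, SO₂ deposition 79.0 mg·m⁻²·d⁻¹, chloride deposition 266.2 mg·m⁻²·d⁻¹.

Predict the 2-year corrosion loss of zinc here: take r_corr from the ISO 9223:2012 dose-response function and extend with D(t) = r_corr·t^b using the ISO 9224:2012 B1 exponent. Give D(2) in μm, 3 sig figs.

zinc: T≤10 °C ⇒ hinge +0.038·(4.3−10) = -0.2166
  SO₂ term: 0.0129·79.0^0.44·exp(0.046·59-0.2166) = 1.072
  Cl⁻ term: 0.0175·266.2^0.57·exp(0.008·59+0.085·4.3) = 0.9753
  r_corr = 1.072 + 0.9753 = 2.047 μm/a
Long-term exponent b (ISO 9224 Table 2, B1) = 0.813
  D(2) = 2.047 × 2^0.813 = 2.047 × 1.757 = 3.597 μm

D(2) = 3.60 μm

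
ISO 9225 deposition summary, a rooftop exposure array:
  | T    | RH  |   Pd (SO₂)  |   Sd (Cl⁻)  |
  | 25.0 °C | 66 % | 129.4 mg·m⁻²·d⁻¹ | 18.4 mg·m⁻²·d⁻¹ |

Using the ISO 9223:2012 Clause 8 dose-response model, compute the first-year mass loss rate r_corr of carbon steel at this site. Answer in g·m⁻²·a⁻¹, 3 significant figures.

r_corr = 407 g·m⁻²·a⁻¹

carbon steel: temperature factor f = -0.054·(15.0) = -0.8100
  Pd branch = 1.77·Pd^0.52·e^(0.02·RH+f) = 36.95 μm/a
  Sd branch = 0.102·Sd^0.62·e^(0.033·RH+0.04·T) = 14.89 μm/a
  sum: 36.95 + 14.89 → r_corr = 51.85 μm/a
Convert to mass loss: 51.85 μm/a × 7.85 g/cm³ = 407 g·m⁻²·a⁻¹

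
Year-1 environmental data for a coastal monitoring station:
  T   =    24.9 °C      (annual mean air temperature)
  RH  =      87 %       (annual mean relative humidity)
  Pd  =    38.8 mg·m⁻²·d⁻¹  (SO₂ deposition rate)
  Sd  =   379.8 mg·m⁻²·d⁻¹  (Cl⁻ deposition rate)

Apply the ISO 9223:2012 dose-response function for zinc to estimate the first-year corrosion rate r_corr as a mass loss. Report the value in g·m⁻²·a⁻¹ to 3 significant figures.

r_corr = 70.2 g·m⁻²·a⁻¹

zinc: temperature factor f = -0.071·(14.9) = -1.0579
  SO₂ term: 0.0129·38.8^0.44·exp(0.046·87-1.0579) = 1.225
  Sd branch = 0.0175·Sd^0.57·e^(0.008·RH+0.085·T) = 8.607 μm/a
  r_corr = 1.225 + 8.607 = 9.832 μm/a
Convert to mass loss: 9.832 μm/a × 7.14 g/cm³ = 70.2 g·m⁻²·a⁻¹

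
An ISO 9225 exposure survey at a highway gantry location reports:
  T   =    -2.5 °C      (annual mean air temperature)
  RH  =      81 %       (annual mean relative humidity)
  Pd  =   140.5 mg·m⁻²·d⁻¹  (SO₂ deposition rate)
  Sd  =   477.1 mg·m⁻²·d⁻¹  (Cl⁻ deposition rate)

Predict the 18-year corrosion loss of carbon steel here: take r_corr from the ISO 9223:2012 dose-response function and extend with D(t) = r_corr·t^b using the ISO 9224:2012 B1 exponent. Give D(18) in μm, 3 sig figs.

D(18) = 359 μm

carbon steel: temperature factor f = +0.150·(-12.5) = -1.8750
  sulphur-dioxide contribution → 17.95 μm/a
  chloride contribution → 61.2 μm/a
  ⇒ r_corr(carbon steel) = 79.15 μm/a
Power-law: D(18) = r_corr · 18^0.523
  D(18) = 79.15 × 18^0.523 = 79.15 × 4.534 = 358.9 μm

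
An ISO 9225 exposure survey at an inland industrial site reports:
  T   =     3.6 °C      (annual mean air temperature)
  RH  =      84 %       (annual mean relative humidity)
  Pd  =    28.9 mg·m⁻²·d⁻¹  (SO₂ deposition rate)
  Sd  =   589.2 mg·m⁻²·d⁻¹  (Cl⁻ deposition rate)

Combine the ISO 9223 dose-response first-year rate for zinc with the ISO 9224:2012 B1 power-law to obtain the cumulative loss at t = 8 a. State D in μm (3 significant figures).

zinc: f(T) = +0.038·(T−10) [T≤10 °C] = -0.2432
  SO₂ term: 0.0129·28.9^0.44·exp(0.046·84-0.2432) = 2.118
  Sd branch = 0.0175·Sd^0.57·e^(0.008·RH+0.085·T) = 1.765 μm/a
  sum: 2.118 + 1.765 → r_corr = 3.883 μm/a
Long-term exponent b (ISO 9224 Table 2, B1) = 0.813
  D(8) = 3.883 × 8^0.813 = 3.883 × 5.423 = 21.06 μm

D(8) = 21.1 μm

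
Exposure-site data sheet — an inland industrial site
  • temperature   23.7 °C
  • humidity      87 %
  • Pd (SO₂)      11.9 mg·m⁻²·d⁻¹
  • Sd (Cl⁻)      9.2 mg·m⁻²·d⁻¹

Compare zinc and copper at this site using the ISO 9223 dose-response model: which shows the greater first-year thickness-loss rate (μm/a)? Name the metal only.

zinc: T>10 °C ⇒ hinge -0.071·(23.7−10) = -0.9727
  SO₂ term: 0.0129·11.9^0.44·exp(0.046·87-0.9727) = 0.7933
  Cl⁻ term: 0.0175·9.2^0.57·exp(0.008·87+0.085·23.7) = 0.9323
  sum: 0.7933 + 0.9323 → r_corr = 1.726 μm/a
copper: f(T) = -0.080·(T−10) [T>10 °C] = -1.0960
  SO₂ term: 0.0053·11.9^0.26·exp(0.059·87-1.0960) = 0.5717
  Sd branch = 0.01025·Sd^0.27·e^(0.036·RH+0.049·T) = 1.366 μm/a
  r_corr = 0.5717 + 1.366 = 1.938 μm/a
Ordering by μm/a: copper (1.94) > zinc (1.73)

copper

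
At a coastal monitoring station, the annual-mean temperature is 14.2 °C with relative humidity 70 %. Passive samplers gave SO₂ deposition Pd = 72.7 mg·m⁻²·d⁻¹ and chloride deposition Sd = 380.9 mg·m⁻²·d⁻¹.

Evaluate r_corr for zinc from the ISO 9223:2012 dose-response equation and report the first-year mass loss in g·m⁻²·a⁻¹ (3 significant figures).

r_corr = 32.9 g·m⁻²·a⁻¹

zinc: f(T) = -0.071·(T−10) [T>10 °C] = -0.2982
  sulphur-dioxide contribution → 1.58 μm/a
  chloride contribution → 3.03 μm/a
  total first-year rate 4.61 μm/a
Convert to mass loss: 4.61 μm/a × 7.14 g/cm³ = 32.92 g·m⁻²·a⁻¹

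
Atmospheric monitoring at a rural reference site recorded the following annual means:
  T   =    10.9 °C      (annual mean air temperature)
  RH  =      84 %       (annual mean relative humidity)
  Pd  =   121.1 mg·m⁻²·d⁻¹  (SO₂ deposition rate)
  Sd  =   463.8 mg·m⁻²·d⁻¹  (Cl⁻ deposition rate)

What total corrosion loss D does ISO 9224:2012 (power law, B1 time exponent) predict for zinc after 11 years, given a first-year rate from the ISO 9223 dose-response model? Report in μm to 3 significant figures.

zinc: f(T) = -0.071·(T−10) [T>10 °C] = -0.0639
  SO₂ term: 0.0129·121.1^0.44·exp(0.046·84-0.0639) = 4.759
  Cl⁻ term: 0.0175·463.8^0.57·exp(0.008·84+0.085·10.9) = 2.865
  sum: 4.759 + 2.865 → r_corr = 7.624 μm/a
ISO 9224: D(t) = r_corr · t^b with b = 0.813 (zinc, B1)
  D(11) = 7.624 × 11^0.813 = 7.624 × 7.025 = 53.56 μm

D(11) = 53.6 μm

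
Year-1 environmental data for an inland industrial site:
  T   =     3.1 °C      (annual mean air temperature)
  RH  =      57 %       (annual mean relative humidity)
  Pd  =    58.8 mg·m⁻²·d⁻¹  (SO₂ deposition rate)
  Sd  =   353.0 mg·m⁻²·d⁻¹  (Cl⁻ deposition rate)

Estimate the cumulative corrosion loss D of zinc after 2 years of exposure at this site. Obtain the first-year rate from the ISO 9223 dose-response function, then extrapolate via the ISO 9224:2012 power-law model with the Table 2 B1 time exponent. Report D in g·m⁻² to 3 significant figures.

zinc: temperature factor f = +0.038·(-6.9) = -0.2622
  Pd branch = 0.0129·Pd^0.44·e^(0.046·RH+f) = 0.8203 μm/a
  Cl⁻ term: 0.0175·353.0^0.57·exp(0.008·57+0.085·3.1) = 1.018
  sum: 0.8203 + 1.018 → r_corr = 1.838 μm/a
Long-term exponent b (ISO 9224 Table 2, B1) = 0.813
  D(2) = 1.838 × 2^0.813 = 1.838 × 1.757 = 3.23 μm
  Mass loss = 3.23 μm × 7.14 g/cm³ = 23.06 g·m⁻²

D(2) = 23.1 g·m⁻²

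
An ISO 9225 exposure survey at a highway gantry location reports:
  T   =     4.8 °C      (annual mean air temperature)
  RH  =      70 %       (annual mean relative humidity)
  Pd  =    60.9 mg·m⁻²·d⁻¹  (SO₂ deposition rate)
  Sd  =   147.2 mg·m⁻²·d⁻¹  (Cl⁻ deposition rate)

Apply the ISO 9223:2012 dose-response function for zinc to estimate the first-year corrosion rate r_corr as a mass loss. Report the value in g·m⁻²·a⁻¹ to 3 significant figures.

zinc: f(T) = +0.038·(T−10) [T≤10 °C] = -0.1976
  SO₂ term: 0.0129·60.9^0.44·exp(0.046·70-0.1976) = 1.616
  Cl⁻ term: 0.0175·147.2^0.57·exp(0.008·70+0.085·4.8) = 0.7928
  r_corr = 1.616 + 0.7928 = 2.409 μm/a
Convert to mass loss: 2.409 μm/a × 7.14 g/cm³ = 17.2 g·m⁻²·a⁻¹

r_corr = 17.2 g·m⁻²·a⁻¹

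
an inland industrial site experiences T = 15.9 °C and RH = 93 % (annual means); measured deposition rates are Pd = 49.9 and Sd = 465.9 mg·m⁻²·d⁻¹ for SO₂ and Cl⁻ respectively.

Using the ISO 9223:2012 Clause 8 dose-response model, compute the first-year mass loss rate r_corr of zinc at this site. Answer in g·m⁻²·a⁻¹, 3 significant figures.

zinc: T>10 °C ⇒ hinge -0.071·(15.9−10) = -0.4189
  SO₂ term: 0.0129·49.9^0.44·exp(0.046·93-0.4189) = 3.418
  Cl⁻ term: 0.0175·465.9^0.57·exp(0.008·93+0.085·15.9) = 4.721
  sum: 3.418 + 4.721 → r_corr = 8.139 μm/a
Convert to mass loss: 8.139 μm/a × 7.14 g/cm³ = 58.11 g·m⁻²·a⁻¹

r_corr = 58.1 g·m⁻²·a⁻¹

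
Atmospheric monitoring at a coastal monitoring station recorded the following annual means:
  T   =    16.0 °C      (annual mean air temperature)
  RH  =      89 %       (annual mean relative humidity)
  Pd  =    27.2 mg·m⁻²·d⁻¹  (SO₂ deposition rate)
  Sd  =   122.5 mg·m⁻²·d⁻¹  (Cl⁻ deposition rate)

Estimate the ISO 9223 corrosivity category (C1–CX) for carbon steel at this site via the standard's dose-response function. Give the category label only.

C5

carbon steel: T>10 °C ⇒ hinge -0.054·(16.0−10) = -0.3240
  sulphur-dioxide contribution → 42.29 μm/a
  chloride contribution → 71.9 μm/a
  ⇒ r_corr(carbon steel) = 114.2 μm/a
ISO 9223 Table 2 (carbon steel): 80 < 114 ≤ 200 μm/a ⇒ C5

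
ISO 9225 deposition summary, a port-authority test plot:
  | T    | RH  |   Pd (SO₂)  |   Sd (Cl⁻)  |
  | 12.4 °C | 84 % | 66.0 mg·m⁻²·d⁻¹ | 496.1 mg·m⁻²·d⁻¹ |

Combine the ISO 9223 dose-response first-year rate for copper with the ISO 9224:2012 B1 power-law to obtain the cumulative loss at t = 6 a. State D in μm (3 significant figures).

copper: f(T) = -0.080·(T−10) [T>10 °C] = -0.1920
  SO₂ term: 0.0053·66.0^0.26·exp(0.059·84-0.1920) = 1.846
  Cl⁻ term: 0.01025·496.1^0.27·exp(0.036·84+0.049·12.4) = 2.069
  r_corr = 1.846 + 2.069 = 3.915 μm/a
ISO 9224: D(t) = r_corr · t^b with b = 0.667 (copper, B1)
  D(6) = 3.915 × 6^0.667 = 3.915 × 3.304 = 12.94 μm

D(6) = 12.9 μm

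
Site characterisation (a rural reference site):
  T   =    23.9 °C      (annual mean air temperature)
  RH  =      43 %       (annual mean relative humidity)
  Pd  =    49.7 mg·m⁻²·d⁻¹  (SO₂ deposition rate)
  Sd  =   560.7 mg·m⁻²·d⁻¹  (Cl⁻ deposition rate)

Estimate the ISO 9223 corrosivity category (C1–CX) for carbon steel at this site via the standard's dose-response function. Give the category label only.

C4

carbon steel: T>10 °C ⇒ hinge -0.054·(23.9−10) = -0.7506
  sulphur-dioxide contribution → 15.05 μm/a
  chloride contribution → 55.5 μm/a
  total first-year rate 70.55 μm/a
ISO 9223 Table 2 (carbon steel): 50 < 70.5 ≤ 80 μm/a ⇒ C4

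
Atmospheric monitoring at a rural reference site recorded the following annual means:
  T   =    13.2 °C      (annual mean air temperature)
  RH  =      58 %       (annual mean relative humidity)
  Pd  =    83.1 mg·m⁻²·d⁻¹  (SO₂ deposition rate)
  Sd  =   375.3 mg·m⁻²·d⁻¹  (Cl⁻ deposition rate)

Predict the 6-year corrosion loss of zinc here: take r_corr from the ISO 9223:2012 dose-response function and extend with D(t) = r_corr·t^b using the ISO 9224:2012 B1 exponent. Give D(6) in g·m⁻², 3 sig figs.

zinc: T>10 °C ⇒ hinge -0.071·(13.2−10) = -0.2272
  SO₂ term: 0.0129·83.1^0.44·exp(0.046·58-0.2272) = 1.036
  Cl⁻ term: 0.0175·375.3^0.57·exp(0.008·58+0.085·13.2) = 2.507
  sum: 1.036 + 2.507 → r_corr = 3.543 μm/a
ISO 9224: D(t) = r_corr · t^b with b = 0.813 (zinc, B1)
  D(6) = 3.543 × 6^0.813 = 3.543 × 4.292 = 15.21 μm
  Mass loss = 15.21 μm × 7.14 g/cm³ = 108.6 g·m⁻²

D(6) = 109 g·m⁻²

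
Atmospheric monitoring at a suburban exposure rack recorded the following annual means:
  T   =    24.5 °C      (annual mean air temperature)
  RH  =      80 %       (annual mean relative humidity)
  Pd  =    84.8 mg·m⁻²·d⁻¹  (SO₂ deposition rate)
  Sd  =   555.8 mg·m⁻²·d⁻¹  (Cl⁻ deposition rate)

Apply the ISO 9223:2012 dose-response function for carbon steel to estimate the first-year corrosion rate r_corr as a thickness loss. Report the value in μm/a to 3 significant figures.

r_corr = 232 μm/a

carbon steel: T>10 °C ⇒ hinge -0.054·(24.5−10) = -0.7830
  Pd branch = 1.77·Pd^0.52·e^(0.02·RH+f) = 40.32 μm/a
  Sd branch = 0.102·Sd^0.62·e^(0.033·RH+0.04·T) = 191.7 μm/a
  sum: 40.32 + 191.7 → r_corr = 232 μm/a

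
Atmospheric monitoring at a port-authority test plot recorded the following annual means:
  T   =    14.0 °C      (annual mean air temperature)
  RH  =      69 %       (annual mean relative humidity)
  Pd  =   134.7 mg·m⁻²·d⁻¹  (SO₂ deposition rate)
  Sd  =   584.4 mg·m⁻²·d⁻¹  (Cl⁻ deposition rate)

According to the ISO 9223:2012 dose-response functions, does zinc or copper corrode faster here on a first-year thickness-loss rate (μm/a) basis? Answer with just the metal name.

zinc: T>10 °C ⇒ hinge -0.071·(14.0−10) = -0.2840
  sulphur-dioxide contribution → 2.007 μm/a
  chloride contribution → 3.772 μm/a
  total first-year rate 5.78 μm/a
copper: temperature factor f = -0.080·(4.0) = -0.3200
  sulphur-dioxide contribution → 0.8071 μm/a
  chloride contribution → 1.363 μm/a
  ⇒ r_corr(copper) = 2.17 μm/a
Ordering by μm/a: zinc (5.78) > copper (2.17)

zinc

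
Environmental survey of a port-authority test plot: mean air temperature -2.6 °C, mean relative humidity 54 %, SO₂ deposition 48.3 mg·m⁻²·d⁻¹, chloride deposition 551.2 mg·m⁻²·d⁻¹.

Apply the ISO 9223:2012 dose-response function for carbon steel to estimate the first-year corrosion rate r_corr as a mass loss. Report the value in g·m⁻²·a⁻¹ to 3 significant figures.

r_corr = 261 g·m⁻²·a⁻¹

carbon steel: temperature factor f = +0.150·(-12.6) = -1.8900
  sulphur-dioxide contribution → 5.914 μm/a
  chloride contribution → 27.35 μm/a
  ⇒ r_corr(carbon steel) = 33.26 μm/a
Convert to mass loss: 33.26 μm/a × 7.85 g/cm³ = 261.1 g·m⁻²·a⁻¹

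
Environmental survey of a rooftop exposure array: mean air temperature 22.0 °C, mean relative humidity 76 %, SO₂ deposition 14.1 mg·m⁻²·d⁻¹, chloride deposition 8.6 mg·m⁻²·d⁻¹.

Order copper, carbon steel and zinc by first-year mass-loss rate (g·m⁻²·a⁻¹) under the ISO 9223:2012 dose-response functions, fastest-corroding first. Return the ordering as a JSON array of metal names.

copper: f(T) = -0.080·(T−10) [T>10 °C] = -0.9600
  Pd branch = 0.0053·Pd^0.26·e^(0.059·RH+f) = 0.3577 μm/a
  Cl⁻ term: 0.01025·8.6^0.27·exp(0.036·76+0.049·22.0) = 0.8307
  r_corr = 0.3577 + 0.8307 = 1.188 μm/a
  mass loss = 1.188 μm/a × 8.96 g/cm³ = 10.65 g·m⁻²·a⁻¹
carbon steel: temperature factor f = -0.054·(12.0) = -0.6480
  SO₂ term: 1.77·14.1^0.52·exp(0.02·76-0.6480) = 16.76
  Cl⁻ term: 0.102·8.6^0.62·exp(0.033·76+0.04·22.0) = 11.47
  sum: 16.76 + 11.47 → r_corr = 28.23 μm/a
  mass loss = 28.23 μm/a × 7.85 g/cm³ = 221.6 g·m⁻²·a⁻¹
zinc: f(T) = -0.071·(T−10) [T>10 °C] = -0.8520
  Pd branch = 0.0129·Pd^0.44·e^(0.046·RH+f) = 0.5815 μm/a
  Cl⁻ term: 0.0175·8.6^0.57·exp(0.008·76+0.085·22.0) = 0.711
  r_corr = 0.5815 + 0.711 = 1.292 μm/a
  mass loss = 1.292 μm/a × 7.14 g/cm³ = 9.228 g·m⁻²·a⁻¹
Ordering by g·m⁻²·a⁻¹: carbon steel (222) > copper (10.6) > zinc (9.23)

["carbon steel", "copper", "zinc"]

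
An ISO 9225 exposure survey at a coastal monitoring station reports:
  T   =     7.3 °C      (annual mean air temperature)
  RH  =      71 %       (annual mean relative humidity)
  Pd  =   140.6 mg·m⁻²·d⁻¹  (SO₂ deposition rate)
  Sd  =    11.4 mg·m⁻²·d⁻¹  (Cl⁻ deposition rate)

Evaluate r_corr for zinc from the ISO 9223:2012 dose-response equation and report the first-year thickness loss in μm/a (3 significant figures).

r_corr = 2.92 μm/a

zinc: f(T) = +0.038·(T−10) [T≤10 °C] = -0.1026
  sulphur-dioxide contribution → 2.689 μm/a
  chloride contribution → 0.2299 μm/a
  total first-year rate 2.919 μm/a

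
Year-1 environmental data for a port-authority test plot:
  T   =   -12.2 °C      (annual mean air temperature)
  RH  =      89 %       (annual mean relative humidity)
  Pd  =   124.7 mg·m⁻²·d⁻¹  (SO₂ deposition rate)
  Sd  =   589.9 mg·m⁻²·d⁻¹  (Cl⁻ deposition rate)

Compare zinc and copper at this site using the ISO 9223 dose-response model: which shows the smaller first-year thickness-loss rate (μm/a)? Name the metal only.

copper

zinc: temperature factor f = +0.038·(-22.2) = -0.8436
  sulphur-dioxide contribution → 2.782 μm/a
  chloride contribution → 0.48 μm/a
  ⇒ r_corr(zinc) = 3.262 μm/a
copper: T≤10 °C ⇒ hinge +0.126·(-12.2−10) = -2.7972
  sulphur-dioxide contribution → 0.2162 μm/a
  chloride contribution → 0.7775 μm/a
  ⇒ r_corr(copper) = 0.9937 μm/a
Ordering by μm/a: zinc (3.26) > copper (0.994)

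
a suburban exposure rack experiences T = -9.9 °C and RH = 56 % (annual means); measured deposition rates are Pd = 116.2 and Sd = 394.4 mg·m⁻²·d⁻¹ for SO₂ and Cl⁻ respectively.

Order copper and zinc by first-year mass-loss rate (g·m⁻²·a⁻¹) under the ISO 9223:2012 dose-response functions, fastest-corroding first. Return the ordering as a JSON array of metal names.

["zinc", "copper"]

copper: f(T) = +0.126·(T−10) [T≤10 °C] = -2.5074
  sulphur-dioxide contribution → 0.04048 μm/a
  chloride contribution → 0.238 μm/a
  ⇒ r_corr(copper) = 0.2784 μm/a
  mass loss = 0.2784 μm/a × 8.96 g/cm³ = 2.495 g·m⁻²·a⁻¹
zinc: temperature factor f = +0.038·(-19.9) = -0.7562
  sulphur-dioxide contribution → 0.6451 μm/a
  chloride contribution → 0.3563 μm/a
  total first-year rate 1.001 μm/a
  mass loss = 1.001 μm/a × 7.14 g/cm³ = 7.15 g·m⁻²·a⁻¹
Ordering by g·m⁻²·a⁻¹: zinc (7.15) > copper (2.49)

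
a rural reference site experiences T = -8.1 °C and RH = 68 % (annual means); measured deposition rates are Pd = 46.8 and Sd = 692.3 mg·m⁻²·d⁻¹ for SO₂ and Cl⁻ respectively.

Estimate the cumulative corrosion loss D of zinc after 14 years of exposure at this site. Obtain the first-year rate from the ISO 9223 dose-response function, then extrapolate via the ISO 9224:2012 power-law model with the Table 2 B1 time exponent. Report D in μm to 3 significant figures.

D(14) = 12.3 μm

zinc: T≤10 °C ⇒ hinge +0.038·(-8.1−10) = -0.6878
  Pd branch = 0.0129·Pd^0.44·e^(0.046·RH+f) = 0.804 μm/a
  Sd branch = 0.0175·Sd^0.57·e^(0.008·RH+0.085·T) = 0.6299 μm/a
  sum: 0.804 + 0.6299 → r_corr = 1.434 μm/a
Power-law: D(14) = r_corr · 14^0.813
  D(14) = 1.434 × 14^0.813 = 1.434 × 8.547 = 12.26 μm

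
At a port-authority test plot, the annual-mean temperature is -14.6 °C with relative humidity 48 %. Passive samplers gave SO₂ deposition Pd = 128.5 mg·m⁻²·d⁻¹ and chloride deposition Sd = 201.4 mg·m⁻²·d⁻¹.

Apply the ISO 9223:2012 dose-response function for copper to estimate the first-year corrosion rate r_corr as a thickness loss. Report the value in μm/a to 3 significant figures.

copper: temperature factor f = +0.126·(-24.6) = -3.0996
  SO₂ term: 0.0053·128.5^0.26·exp(0.059·48-3.0996) = 0.01433
  Cl⁻ term: 0.01025·201.4^0.27·exp(0.036·48+0.049·-14.6) = 0.1182
  sum: 0.01433 + 0.1182 → r_corr = 0.1325 μm/a

r_corr = 0.133 μm/a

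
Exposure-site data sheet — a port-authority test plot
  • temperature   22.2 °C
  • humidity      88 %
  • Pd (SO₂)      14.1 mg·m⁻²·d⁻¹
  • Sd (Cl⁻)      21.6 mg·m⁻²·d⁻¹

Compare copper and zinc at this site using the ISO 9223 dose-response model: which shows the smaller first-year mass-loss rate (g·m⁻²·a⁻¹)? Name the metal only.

copper: T>10 °C ⇒ hinge -0.080·(22.2−10) = -0.9760
  SO₂ term: 0.0053·14.1^0.26·exp(0.059·88-0.9760) = 0.7146
  Sd branch = 0.01025·Sd^0.27·e^(0.036·RH+0.049·T) = 1.657 μm/a
  r_corr = 0.7146 + 1.657 = 2.371 μm/a
  mass loss = 2.371 μm/a × 8.96 g/cm³ = 21.25 g·m⁻²·a⁻¹
zinc: temperature factor f = -0.071·(12.2) = -0.8662
  SO₂ term: 0.0129·14.1^0.44·exp(0.046·88-0.8662) = 0.9956
  Sd branch = 0.0175·Sd^0.57·e^(0.008·RH+0.085·T) = 1.346 μm/a
  sum: 0.9956 + 1.346 → r_corr = 2.341 μm/a
  mass loss = 2.341 μm/a × 7.14 g/cm³ = 16.72 g·m⁻²·a⁻¹
Ordering by g·m⁻²·a⁻¹: copper (21.2) > zinc (16.7)

zinc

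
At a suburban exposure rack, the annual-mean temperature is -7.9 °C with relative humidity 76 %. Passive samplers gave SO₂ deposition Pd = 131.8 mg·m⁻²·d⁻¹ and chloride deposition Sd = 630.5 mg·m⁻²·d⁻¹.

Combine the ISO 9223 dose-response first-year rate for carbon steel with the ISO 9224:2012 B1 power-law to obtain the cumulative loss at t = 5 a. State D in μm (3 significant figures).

D(5) = 132 μm

carbon steel: temperature factor f = +0.150·(-17.9) = -2.6850
  SO₂ term: 1.77·131.8^0.52·exp(0.02·76-2.6850) = 6.988
  Sd branch = 0.102·Sd^0.62·e^(0.033·RH+0.04·T) = 49.7 μm/a
  r_corr = 6.988 + 49.7 = 56.69 μm/a
Long-term exponent b (ISO 9224 Table 2, B1) = 0.523
  D(5) = 56.69 × 5^0.523 = 56.69 × 2.32 = 131.5 μm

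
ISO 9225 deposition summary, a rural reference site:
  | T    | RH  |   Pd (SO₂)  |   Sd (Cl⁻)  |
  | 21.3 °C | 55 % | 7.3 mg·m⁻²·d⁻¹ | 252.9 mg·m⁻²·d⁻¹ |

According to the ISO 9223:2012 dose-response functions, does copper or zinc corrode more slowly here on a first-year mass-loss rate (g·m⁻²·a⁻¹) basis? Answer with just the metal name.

copper

copper: temperature factor f = -0.080·(11.3) = -0.9040
  sulphur-dioxide contribution → 0.09235 μm/a
  chloride contribution → 0.9391 μm/a
  total first-year rate 1.031 μm/a
  mass loss = 1.031 μm/a × 8.96 g/cm³ = 9.241 g·m⁻²·a⁻¹
zinc: f(T) = -0.071·(T−10) [T>10 °C] = -0.8023
  sulphur-dioxide contribution → 0.1741 μm/a
  chloride contribution → 3.891 μm/a
  ⇒ r_corr(zinc) = 4.065 μm/a
  mass loss = 4.065 μm/a × 7.14 g/cm³ = 29.03 g·m⁻²·a⁻¹
Ordering by g·m⁻²·a⁻¹: zinc (29) > copper (9.24)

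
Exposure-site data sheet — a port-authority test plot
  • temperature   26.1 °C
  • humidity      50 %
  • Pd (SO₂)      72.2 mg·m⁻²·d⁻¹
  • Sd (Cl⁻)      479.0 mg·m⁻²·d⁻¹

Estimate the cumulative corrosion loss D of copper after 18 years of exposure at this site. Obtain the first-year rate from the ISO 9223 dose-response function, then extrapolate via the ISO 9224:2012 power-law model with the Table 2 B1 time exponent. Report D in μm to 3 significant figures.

copper: f(T) = -0.080·(T−10) [T>10 °C] = -1.2880
  Pd branch = 0.0053·Pd^0.26·e^(0.059·RH+f) = 0.08498 μm/a
  Cl⁻ term: 0.01025·479.0^0.27·exp(0.036·50+0.049·26.1) = 1.179
  r_corr = 0.08498 + 1.179 = 1.264 μm/a
Long-term exponent b (ISO 9224 Table 2, B1) = 0.667
  D(18) = 1.264 × 18^0.667 = 1.264 × 6.875 = 8.691 μm

D(18) = 8.69 μm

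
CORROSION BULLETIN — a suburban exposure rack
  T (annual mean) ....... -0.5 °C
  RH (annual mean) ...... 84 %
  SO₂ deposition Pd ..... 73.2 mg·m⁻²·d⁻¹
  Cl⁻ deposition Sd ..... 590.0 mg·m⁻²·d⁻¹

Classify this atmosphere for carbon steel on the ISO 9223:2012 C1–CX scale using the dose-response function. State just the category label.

C5

carbon steel: temperature factor f = +0.150·(-10.5) = -1.5750
  Pd branch = 1.77·Pd^0.52·e^(0.02·RH+f) = 18.33 μm/a
  Cl⁻ term: 0.102·590.0^0.62·exp(0.033·84+0.04·-0.5) = 83.5
  r_corr = 18.33 + 83.5 = 101.8 μm/a
102 μm/a falls in (80, 200] for carbon steel → category C5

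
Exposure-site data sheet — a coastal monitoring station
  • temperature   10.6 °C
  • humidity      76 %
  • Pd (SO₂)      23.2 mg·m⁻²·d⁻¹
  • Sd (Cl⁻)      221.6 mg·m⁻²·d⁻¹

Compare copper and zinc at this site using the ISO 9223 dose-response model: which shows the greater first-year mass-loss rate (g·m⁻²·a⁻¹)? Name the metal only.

zinc

copper: T>10 °C ⇒ hinge -0.080·(10.6−10) = -0.0480
  Pd branch = 0.0053·Pd^0.26·e^(0.059·RH+f) = 1.014 μm/a
  Sd branch = 0.01025·Sd^0.27·e^(0.036·RH+0.049·T) = 1.142 μm/a
  sum: 1.014 + 1.142 → r_corr = 2.156 μm/a
  mass loss = 2.156 μm/a × 8.96 g/cm³ = 19.32 g·m⁻²·a⁻¹
zinc: f(T) = -0.071·(T−10) [T>10 °C] = -0.0426
  Pd branch = 0.0129·Pd^0.44·e^(0.046·RH+f) = 1.626 μm/a
  Sd branch = 0.0175·Sd^0.57·e^(0.008·RH+0.085·T) = 1.719 μm/a
  r_corr = 1.626 + 1.719 = 3.346 μm/a
  mass loss = 3.346 μm/a × 7.14 g/cm³ = 23.89 g·m⁻²·a⁻¹
Ordering by g·m⁻²·a⁻¹: zinc (23.9) > copper (19.3)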